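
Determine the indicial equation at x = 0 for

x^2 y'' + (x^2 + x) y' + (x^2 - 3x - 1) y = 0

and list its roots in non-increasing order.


Divide by x^2 to reach normal form y'' + P_1(x) y' + P_2(x) y = 0 with P_1(x) = 1 + 1/x and P_2(x) = 1 - 3/x - 1/x^2.
x = 0 is a singular point because the y'-coefficient 1 + 1/x has a pole at x = 0 and the y-coefficient 1 - 3/x - 1/x^2 has a pole at x = 0.
It is a regular singular point because x P_1(x) = p(x) = x + 1 and x^2 P_2(x) = q(x) = x^2 - 3x - 1 are polynomials, hence analytic at x = 0.
p(0) = 1,  q(0) = -1.
Indicial equation: r(r-1) + p(0) r + q(0) = 0, i.e. r^2 + (p(0) - 1) r + q(0) = 0, i.e. r^2 - 1 = 0.
Discriminant: (0)^2 - 4(-1) = 4, so r = (0 ± 2)/2.
Solving: r_1 = 1, r_2 = -1.

indicial: r^2 - 1 = 0; roots r_1 = 1, r_2 = -1


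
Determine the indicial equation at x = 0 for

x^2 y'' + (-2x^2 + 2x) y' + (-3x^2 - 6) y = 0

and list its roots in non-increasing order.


Divide by x^2 to reach normal form y'' + P_1(x) y' + P_2(x) y = 0 with P_1(x) = -2 + 2/x and P_2(x) = -3 - 6/x^2.
x = 0 is a singular point because the y'-coefficient -2 + 2/x has a pole at x = 0 and the y-coefficient -3 - 6/x^2 has a pole at x = 0.
It is a regular singular point because x P_1(x) = p(x) = 2 - 2x and x^2 P_2(x) = q(x) = -3x^2 - 6 are polynomials, hence analytic at x = 0.
p(0) = 2,  q(0) = -6.
Indicial equation: r(r-1) + p(0) r + q(0) = 0, i.e. r^2 + (p(0) - 1) r + q(0) = 0, i.e. r^2 + 1 r - 6 = 0.
Discriminant: (1)^2 - 4(-6) = 25, so r = (-1 ± 5)/2.
Solving: r_1 = 2, r_2 = -3.

indicial: r^2 + 1 r - 6 = 0; roots r_1 = 2, r_2 = -3


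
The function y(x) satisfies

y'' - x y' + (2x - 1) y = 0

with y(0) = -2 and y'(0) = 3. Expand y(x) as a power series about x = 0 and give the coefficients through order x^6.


Ansatz: y(x) = sum_{n>=0} a_n x^n, so y'(x) = sum_{n>=1} n a_n x^(n-1) and y''(x) = sum_{n>=2} n(n-1) a_n x^(n-2).
Substitute into P(x) y'' + Q(x) y' + R(x) y = 0 with P(x) = 1, Q(x) = -x, R(x) = 2x - 1, and match powers of x.
Initial conditions: a_0 = -2, a_1 = 3.
Setting the coefficient of each power of x to zero and solving order by order (substituting the coefficients already found):
  x^0: 2 a_2 - a_0 = 0  ->  2 a_2 = a_0 = -2  ->  a_2 = -1
  x^1: 6 a_3 - 2 a_1 + 2 a_0 = 0  ->  6 a_3 = 2 a_1 - 2 a_0 = 10  ->  a_3 = 5/3
  x^2: 12 a_4 - 3 a_2 + 2 a_1 = 0  ->  12 a_4 = 3 a_2 - 2 a_1 = -9  ->  a_4 = -3/4
  x^3: 20 a_5 - 4 a_3 + 2 a_2 = 0  ->  20 a_5 = 4 a_3 - 2 a_2 = 26/3  ->  a_5 = 13/30
  x^4: 30 a_6 - 5 a_4 + 2 a_3 = 0  ->  30 a_6 = 5 a_4 - 2 a_3 = -85/12  ->  a_6 = -17/72
Truncated series: y(x) = -2 + 3 x - x^2 + (5/3) x^3 - (3/4) x^4 + (13/30) x^5 - (17/72) x^6 + O(x^7).

a_0 = -2; a_1 = 3; a_2 = -1; a_3 = 5/3; a_4 = -3/4; a_5 = 13/30; a_6 = -17/72


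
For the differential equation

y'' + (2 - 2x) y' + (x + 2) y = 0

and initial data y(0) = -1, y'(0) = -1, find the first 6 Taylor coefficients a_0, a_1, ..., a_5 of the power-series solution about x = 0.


Ansatz: y(x) = sum_{n>=0} a_n x^n, so y'(x) = sum_{n>=1} n a_n x^(n-1) and y''(x) = sum_{n>=2} n(n-1) a_n x^(n-2).
Substitute into P(x) y'' + Q(x) y' + R(x) y = 0 with P(x) = 1, Q(x) = 2 - 2x, R(x) = x + 2, and match powers of x.
Initial conditions: a_0 = -1, a_1 = -1.
Setting the coefficient of each power of x to zero and solving order by order (substituting the coefficients already found):
  x^0: 2 a_2 + 2 a_1 + 2 a_0 = 0  ->  2 a_2 = -2 a_1 - 2 a_0 = 4  ->  a_2 = 2
  x^1: 6 a_3 + 4 a_2 + a_0 = 0  ->  6 a_3 = -4 a_2 - a_0 = -7  ->  a_3 = -7/6
  x^2: 12 a_4 + 6 a_3 - 2 a_2 + a_1 = 0  ->  12 a_4 = -6 a_3 + 2 a_2 - a_1 = 12  ->  a_4 = 1
  x^3: 20 a_5 + 8 a_4 - 4 a_3 + a_2 = 0  ->  20 a_5 = -8 a_4 + 4 a_3 - a_2 = -44/3  ->  a_5 = -11/15
Truncated series: y(x) = -1 - x + 2 x^2 - (7/6) x^3 + x^4 - (11/15) x^5 + O(x^6).

a_0 = -1; a_1 = -1; a_2 = 2; a_3 = -7/6; a_4 = 1; a_5 = -11/15


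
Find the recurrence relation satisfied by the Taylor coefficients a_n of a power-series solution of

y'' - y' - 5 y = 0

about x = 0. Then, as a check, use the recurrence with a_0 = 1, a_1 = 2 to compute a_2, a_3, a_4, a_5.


Substitute y = sum_n a_n x^n.
y''(x) has coefficient (n+2)(n+1) a_{n+2} at x^n;
-y'(x) has coefficient -(n+1) a_{n+1} at x^n;
-5 y(x) has coefficient -5 a_n at x^n.
Matching x^n: (n+2)(n+1) a_{n+2} - (n+1) a_{n+1} - 5 a_n = 0.
Thus a_{n+2} = [(n+1) a_{n+1} + 5 a_n] / ((n+1)(n+2)).

Check with a_0 = 1, a_1 = 2 (apply the recurrence for n = 0, 1, 2, 3): a_0 = 1, a_1 = 2, a_2 = 7/2, a_3 = 17/6, a_4 = 13/6, a_5 = 137/120.

a_(n+2) = [(n+1) a_(n+1) + 5 a_n] / ((n+1)(n+2)); check: a_0 = 1, a_1 = 2, a_2 = 7/2, a_3 = 17/6, a_4 = 13/6, a_5 = 137/120


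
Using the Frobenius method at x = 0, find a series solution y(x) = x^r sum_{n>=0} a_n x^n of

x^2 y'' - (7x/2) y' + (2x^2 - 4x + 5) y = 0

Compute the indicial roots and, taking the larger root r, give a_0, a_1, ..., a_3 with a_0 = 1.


Write in Frobenius form y'' + (p(x)/x) y' + (q(x)/x^2) y = 0:
  p(x) = -7/2,  q(x) = 2x^2 - 4x + 5.
Indicial equation: r(r-1) + (-7/2) r + (5) = 0 -> roots r_1 = 5/2, r_2 = 2.
Take r = r_1 = 5/2. Let y(x) = x^r sum_{n>=0} a_n x^n with a_0 = 1.
Substitute y = x^r sum a_n x^n and match x^{r+n}. The recurrence is
  D(n) a_n - 4 a_{n-1} + 2 a_{n-2} = 0,  where D(n) = (r+n)(r+n-1) + (-7/2)(r+n) + (5).
  a_n = [4 a_{n-1} - 2 a_{n-2}] / D(n).
Since the indicial polynomial factors as (r - r_1)(r - r_2), D(n) = (r_1 + n - r_1)(r_1 + n - r_2) = n(n + 1/2).
Evaluating step by step (a_0 = 1):
  n = 1: D(1) = 1(1 + 1/2) = 3/2; numerator = 4(1) = 4; a_1 = (4)/(3/2) = 8/3
  n = 2: D(2) = 2(2 + 1/2) = 5; numerator = 4(8/3) - 2(1) = 26/3; a_2 = (26/3)/(5) = 26/15
  n = 3: D(3) = 3(3 + 1/2) = 21/2; numerator = 4(26/15) - 2(8/3) = 8/5; a_3 = (8/5)/(21/2) = 16/105

r = 5/2; a_0 = 1; a_1 = 8/3; a_2 = 26/15; a_3 = 16/105


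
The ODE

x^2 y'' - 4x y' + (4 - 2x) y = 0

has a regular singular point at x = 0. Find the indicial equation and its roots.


Divide by x^2 to reach normal form y'' + P_1(x) y' + P_2(x) y = 0 with P_1(x) = -4/x and P_2(x) = -2/x + 4/x^2.
x = 0 is a singular point because the y'-coefficient -4/x has a pole at x = 0 and the y-coefficient -2/x + 4/x^2 has a pole at x = 0.
It is a regular singular point because x P_1(x) = p(x) = -4 and x^2 P_2(x) = q(x) = 4 - 2x are polynomials, hence analytic at x = 0.
p(0) = -4,  q(0) = 4.
Indicial equation: r(r-1) + p(0) r + q(0) = 0, i.e. r^2 + (p(0) - 1) r + q(0) = 0, i.e. r^2 - 5 r + 4 = 0.
Discriminant: (-5)^2 - 4(4) = 9, so r = (5 ± 3)/2.
Solving: r_1 = 4, r_2 = 1.

indicial: r^2 - 5 r + 4 = 0; roots r_1 = 4, r_2 = 1


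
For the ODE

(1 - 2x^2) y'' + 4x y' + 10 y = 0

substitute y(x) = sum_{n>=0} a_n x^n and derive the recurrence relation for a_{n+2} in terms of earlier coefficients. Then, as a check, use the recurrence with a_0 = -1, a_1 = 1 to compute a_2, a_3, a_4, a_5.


Substitute y = sum_n a_n x^n.
(1 - 2 x^2) y'' contributes (n+2)(n+1) a_{n+2} - 2 n(n-1) a_n at x^n.
4 x y'(x) contributes 4 n a_n at x^n.
10 y(x) contributes 10 a_n at x^n.
Matching x^n: (n+2)(n+1) a_{n+2} + (-2 n(n-1) + 4 n + 10) a_n = 0.
Thus a_{n+2} = (2 n(n-1) - 4 n - 10) / ((n+1)(n+2)) * a_n.

Check with a_0 = -1, a_1 = 1 (apply the recurrence for n = 0, 1, 2, 3): a_0 = -1, a_1 = 1, a_2 = 5, a_3 = -7/3, a_4 = -35/6, a_5 = 7/6.

a_(n+2) = (2 n(n-1) - 4 n - 10) / ((n+1)(n+2)) * a_n; check: a_0 = -1, a_1 = 1, a_2 = 5, a_3 = -7/3, a_4 = -35/6, a_5 = 7/6


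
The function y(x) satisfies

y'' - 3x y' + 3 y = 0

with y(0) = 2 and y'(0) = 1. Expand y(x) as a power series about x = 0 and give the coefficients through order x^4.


Ansatz: y(x) = sum_{n>=0} a_n x^n, so y'(x) = sum_{n>=1} n a_n x^(n-1) and y''(x) = sum_{n>=2} n(n-1) a_n x^(n-2).
Substitute into P(x) y'' + Q(x) y' + R(x) y = 0 with P(x) = 1, Q(x) = -3x, R(x) = 3, and match powers of x.
Initial conditions: a_0 = 2, a_1 = 1.
Setting the coefficient of each power of x to zero and solving order by order (substituting the coefficients already found):
  x^0: 2 a_2 + 3 a_0 = 0  ->  2 a_2 = -3 a_0 = -6  ->  a_2 = -3
  x^1: 6 a_3 = 0  ->  a_3 = 0
  x^2: 12 a_4 - 3 a_2 = 0  ->  12 a_4 = 3 a_2 = -9  ->  a_4 = -3/4
Truncated series: y(x) = 2 + x - 3 x^2 - (3/4) x^4 + O(x^5).

a_0 = 2; a_1 = 1; a_2 = -3; a_3 = 0; a_4 = -3/4


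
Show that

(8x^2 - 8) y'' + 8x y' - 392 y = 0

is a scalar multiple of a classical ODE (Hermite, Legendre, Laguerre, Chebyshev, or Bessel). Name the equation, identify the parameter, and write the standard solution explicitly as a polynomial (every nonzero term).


All three coefficients share the factor -8; dividing through by -8 gives  (1 - x^2) y'' - x y' + 49 y = 0.
This matches the Chebyshev equation (1 - x^2) y'' - x y' + n^2 y = 0 (note the -x y' term, not -2x y') with n^2 = 49, so n = 7; the polynomial solution is T_7(x).
With y = sum_k a_k x^k, matching x^k gives (k+2)(k+1) a_{k+2} = (k^2 - n^2) a_k = (k - 7)(k + 7) a_k. The right side vanishes at k = 7, so the series with the parity of 7 terminates at degree 7.
Standard normalization: leading coefficient of T_n is 2^(n-1), so a_7 = 2^6 = 64. Work downward with a_k = (k+1)(k+2) a_{k+2} / ((k - 7)(k + 7)):
  a_5 = (6)(7)(64) / ((5 - 7)(5 + 7)) = 2688/(-24) = -112
  a_3 = (4)(5)(-112) / ((3 - 7)(3 + 7)) = -2240/(-40) = 56
  a_1 = (2)(3)(56) / ((1 - 7)(1 + 7)) = 336/(-48) = -7
Hence T_7(x) = 64 x^7 - 112 x^5 + 56 x^3 - 7 x.

T_7(x); series = 64 x^7 - 112 x^5 + 56 x^3 - 7 x


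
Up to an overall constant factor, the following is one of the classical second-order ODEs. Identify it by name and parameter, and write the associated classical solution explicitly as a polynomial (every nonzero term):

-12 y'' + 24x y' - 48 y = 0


All three coefficients share the factor -12; dividing through by -12 gives  y'' - 2x y' + 4 y = 0.
This matches the Hermite equation y'' - 2x y' + 2n y = 0 with 2n = 4, so n = 2; the polynomial solution is H_2(x).
With y = sum_k a_k x^k, matching x^k gives (k+2)(k+1) a_{k+2} = 2(k - n) a_k = 2(k - 2) a_k. The right side vanishes at k = 2, so the series with the parity of 2 terminates at degree 2.
Standard normalization: leading coefficient of H_n is 2^n, so a_2 = 2^2 = 4. Work downward with a_k = (k+1)(k+2) a_{k+2} / (2(k - n)):
  a_0 = (1)(2)(4) / (2(0 - 2)) = 8/(-4) = -2
Hence H_2(x) = 4 x^2 - 2.

H_2(x); series = 4 x^2 - 2


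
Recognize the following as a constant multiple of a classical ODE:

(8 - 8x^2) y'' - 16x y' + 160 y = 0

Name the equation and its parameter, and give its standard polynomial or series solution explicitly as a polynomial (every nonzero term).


All three coefficients share the factor 8; dividing through by 8 gives  (1 - x^2) y'' - 2x y' + 20 y = 0.
This matches the Legendre equation (1 - x^2) y'' - 2x y' + n(n+1) y = 0 (note the -2x y' term) with n(n+1) = 20, so n = 4; the polynomial solution is P_4(x).
With y = sum_k a_k x^k, matching x^k gives (k+2)(k+1) a_{k+2} = [k(k+1) - n(n+1)] a_k = (k - 4)(k + 5) a_k. The right side vanishes at k = 4, so the series with the parity of 4 terminates at degree 4.
Standard normalization (P_n(1) = 1): leading coefficient (2n)!/(2^n (n!)^2) = 40320/(16*576) = 35/8, so a_4 = 35/8. Work downward with a_k = (k+1)(k+2) a_{k+2} / ((k - 4)(k + 5)):
  a_2 = (3)(4)(35/8) / ((2 - 4)(2 + 5)) = (105/2)/(-14) = -15/4
  a_0 = (1)(2)(-15/4) / ((0 - 4)(0 + 5)) = (-15/2)/(-20) = 3/8
Hence P_4(x) = 35 x^4/8 - 15 x^2/4 + 3/8.

P_4(x); series = 35 x^4/8 - 15 x^2/4 + 3/8


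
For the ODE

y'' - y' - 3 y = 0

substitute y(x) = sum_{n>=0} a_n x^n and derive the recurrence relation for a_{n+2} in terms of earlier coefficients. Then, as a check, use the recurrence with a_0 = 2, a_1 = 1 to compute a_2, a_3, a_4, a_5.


Substitute y = sum_n a_n x^n.
y''(x) has coefficient (n+2)(n+1) a_{n+2} at x^n;
-y'(x) has coefficient -(n+1) a_{n+1} at x^n;
-3 y(x) has coefficient -3 a_n at x^n.
Matching x^n: (n+2)(n+1) a_{n+2} - (n+1) a_{n+1} - 3 a_n = 0.
Thus a_{n+2} = [(n+1) a_{n+1} + 3 a_n] / ((n+1)(n+2)).

Check with a_0 = 2, a_1 = 1 (apply the recurrence for n = 0, 1, 2, 3): a_0 = 2, a_1 = 1, a_2 = 7/2, a_3 = 5/3, a_4 = 31/24, a_5 = 61/120.

a_(n+2) = [(n+1) a_(n+1) + 3 a_n] / ((n+1)(n+2)); check: a_0 = 2, a_1 = 1, a_2 = 7/2, a_3 = 5/3, a_4 = 31/24, a_5 = 61/120


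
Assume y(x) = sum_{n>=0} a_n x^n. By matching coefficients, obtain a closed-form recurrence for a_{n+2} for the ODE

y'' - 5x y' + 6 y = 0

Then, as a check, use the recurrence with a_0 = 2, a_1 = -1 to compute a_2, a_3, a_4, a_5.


Substitute y = sum_n a_n x^n.
y''(x) has coefficient (n+2)(n+1) a_{n+2} at x^n;
-5 x y'(x) has coefficient -5 n a_n at x^n (shift);
6 y(x) has coefficient 6 a_n at x^n.
Matching x^n: (n+2)(n+1) a_{n+2} + (-5n + 6) a_n = 0.
Thus a_{n+2} = (5n - 6) / ((n+1)(n+2)) * a_n.

Check with a_0 = 2, a_1 = -1 (apply the recurrence for n = 0, 1, 2, 3): a_0 = 2, a_1 = -1, a_2 = -6, a_3 = 1/6, a_4 = -2, a_5 = 3/40.

a_(n+2) = (5n - 6) / ((n+1)(n+2)) * a_n; check: a_0 = 2, a_1 = -1, a_2 = -6, a_3 = 1/6, a_4 = -2, a_5 = 3/40


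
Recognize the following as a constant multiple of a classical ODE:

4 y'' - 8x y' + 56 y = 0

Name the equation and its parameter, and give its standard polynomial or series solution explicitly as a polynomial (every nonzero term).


All three coefficients share the factor 4; dividing through by 4 gives  y'' - 2x y' + 14 y = 0.
This matches the Hermite equation y'' - 2x y' + 2n y = 0 with 2n = 14, so n = 7; the polynomial solution is H_7(x).
With y = sum_k a_k x^k, matching x^k gives (k+2)(k+1) a_{k+2} = 2(k - n) a_k = 2(k - 7) a_k. The right side vanishes at k = 7, so the series with the parity of 7 terminates at degree 7.
Standard normalization: leading coefficient of H_n is 2^n, so a_7 = 2^7 = 128. Work downward with a_k = (k+1)(k+2) a_{k+2} / (2(k - n)):
  a_5 = (6)(7)(128) / (2(5 - 7)) = 5376/(-4) = -1344
  a_3 = (4)(5)(-1344) / (2(3 - 7)) = -26880/(-8) = 3360
  a_1 = (2)(3)(3360) / (2(1 - 7)) = 20160/(-12) = -1680
Hence H_7(x) = 128 x^7 - 1344 x^5 + 3360 x^3 - 1680 x.

H_7(x); series = 128 x^7 - 1344 x^5 + 3360 x^3 - 1680 x


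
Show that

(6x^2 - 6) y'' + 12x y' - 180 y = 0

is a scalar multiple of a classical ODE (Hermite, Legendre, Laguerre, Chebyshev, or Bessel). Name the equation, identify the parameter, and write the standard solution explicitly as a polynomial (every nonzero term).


All three coefficients share the factor -6; dividing through by -6 gives  (1 - x^2) y'' - 2x y' + 30 y = 0.
This matches the Legendre equation (1 - x^2) y'' - 2x y' + n(n+1) y = 0 (note the -2x y' term) with n(n+1) = 30, so n = 5; the polynomial solution is P_5(x).
With y = sum_k a_k x^k, matching x^k gives (k+2)(k+1) a_{k+2} = [k(k+1) - n(n+1)] a_k = (k - 5)(k + 6) a_k. The right side vanishes at k = 5, so the series with the parity of 5 terminates at degree 5.
Standard normalization (P_n(1) = 1): leading coefficient (2n)!/(2^n (n!)^2) = 3628800/(32*14400) = 63/8, so a_5 = 63/8. Work downward with a_k = (k+1)(k+2) a_{k+2} / ((k - 5)(k + 6)):
  a_3 = (4)(5)(63/8) / ((3 - 5)(3 + 6)) = (315/2)/(-18) = -35/4
  a_1 = (2)(3)(-35/4) / ((1 - 5)(1 + 6)) = (-105/2)/(-28) = 15/8
Hence P_5(x) = 63 x^5/8 - 35 x^3/4 + 15 x/8.

P_5(x); series = 63 x^5/8 - 35 x^3/4 + 15 x/8


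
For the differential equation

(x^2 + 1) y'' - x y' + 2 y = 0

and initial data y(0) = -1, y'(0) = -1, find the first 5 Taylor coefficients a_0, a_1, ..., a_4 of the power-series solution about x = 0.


Ansatz: y(x) = sum_{n>=0} a_n x^n, so y'(x) = sum_{n>=1} n a_n x^(n-1) and y''(x) = sum_{n>=2} n(n-1) a_n x^(n-2).
Substitute into P(x) y'' + Q(x) y' + R(x) y = 0 with P(x) = x^2 + 1, Q(x) = -x, R(x) = 2, and match powers of x.
Initial conditions: a_0 = -1, a_1 = -1.
Setting the coefficient of each power of x to zero and solving order by order (substituting the coefficients already found):
  x^0: 2 a_2 + 2 a_0 = 0  ->  2 a_2 = -2 a_0 = 2  ->  a_2 = 1
  x^1: 6 a_3 + a_1 = 0  ->  6 a_3 = -a_1 = 1  ->  a_3 = 1/6
  x^2: 12 a_4 + 2 a_2 = 0  ->  12 a_4 = -2 a_2 = -2  ->  a_4 = -1/6
Truncated series: y(x) = -1 - x + x^2 + (1/6) x^3 - (1/6) x^4 + O(x^5).

a_0 = -1; a_1 = -1; a_2 = 1; a_3 = 1/6; a_4 = -1/6


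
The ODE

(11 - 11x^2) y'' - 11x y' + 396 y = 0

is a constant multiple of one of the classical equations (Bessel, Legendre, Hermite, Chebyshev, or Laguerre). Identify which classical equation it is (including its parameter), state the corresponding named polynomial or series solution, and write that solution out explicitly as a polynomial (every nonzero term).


All three coefficients share the factor 11; dividing through by 11 gives  (1 - x^2) y'' - x y' + 36 y = 0.
This matches the Chebyshev equation (1 - x^2) y'' - x y' + n^2 y = 0 (note the -x y' term, not -2x y') with n^2 = 36, so n = 6; the polynomial solution is T_6(x).
With y = sum_k a_k x^k, matching x^k gives (k+2)(k+1) a_{k+2} = (k^2 - n^2) a_k = (k - 6)(k + 6) a_k. The right side vanishes at k = 6, so the series with the parity of 6 terminates at degree 6.
Standard normalization: leading coefficient of T_n is 2^(n-1), so a_6 = 2^5 = 32. Work downward with a_k = (k+1)(k+2) a_{k+2} / ((k - 6)(k + 6)):
  a_4 = (5)(6)(32) / ((4 - 6)(4 + 6)) = 960/(-20) = -48
  a_2 = (3)(4)(-48) / ((2 - 6)(2 + 6)) = -576/(-32) = 18
  a_0 = (1)(2)(18) / ((0 - 6)(0 + 6)) = 36/(-36) = -1
Hence T_6(x) = 32 x^6 - 48 x^4 + 18 x^2 - 1.

T_6(x); series = 32 x^6 - 48 x^4 + 18 x^2 - 1


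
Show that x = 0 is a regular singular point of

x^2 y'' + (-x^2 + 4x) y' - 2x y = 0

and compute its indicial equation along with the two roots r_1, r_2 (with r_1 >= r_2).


Divide by x^2 to reach normal form y'' + P_1(x) y' + P_2(x) y = 0 with P_1(x) = -1 + 4/x and P_2(x) = -2/x.
x = 0 is a singular point because the y'-coefficient -1 + 4/x has a pole at x = 0 and the y-coefficient -2/x has a pole at x = 0.
It is a regular singular point because x P_1(x) = p(x) = 4 - x and x^2 P_2(x) = q(x) = -2x are polynomials, hence analytic at x = 0.
p(0) = 4,  q(0) = 0.
Indicial equation: r(r-1) + p(0) r + q(0) = 0, i.e. r^2 + (p(0) - 1) r + q(0) = 0, i.e. r^2 + 3 r = 0.
Discriminant: (3)^2 - 4(0) = 9, so r = (-3 ± 3)/2.
Solving: r_1 = 0, r_2 = -3.

indicial: r^2 + 3 r = 0; roots r_1 = 0, r_2 = -3


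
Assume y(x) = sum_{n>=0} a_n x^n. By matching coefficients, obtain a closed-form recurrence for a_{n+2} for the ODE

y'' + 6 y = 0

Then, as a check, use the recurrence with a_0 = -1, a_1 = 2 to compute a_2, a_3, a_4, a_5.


Substitute y = sum_n a_n x^n into y'' + (const) y = 0.
y''(x) = sum_{n>=0} (n+2)(n+1) a_{n+2} x^n.
The ODE becomes sum_n [(n+2)(n+1) a_{n+2} + 6 a_n] x^n = 0.
Setting each coefficient to zero gives the recurrence:
  (n+2)(n+1) a_{n+2} + 6 a_n = 0,
  a_{n+2} = -6 / ((n+1)(n+2)) a_n.

Check with a_0 = -1, a_1 = 2 (apply the recurrence for n = 0, 1, 2, 3): a_0 = -1, a_1 = 2, a_2 = 3, a_3 = -2, a_4 = -3/2, a_5 = 3/5.

a_{n+2} = -6/((n+1)(n+2)) * a_n; check: a_0 = -1, a_1 = 2, a_2 = 3, a_3 = -2, a_4 = -3/2, a_5 = 3/5


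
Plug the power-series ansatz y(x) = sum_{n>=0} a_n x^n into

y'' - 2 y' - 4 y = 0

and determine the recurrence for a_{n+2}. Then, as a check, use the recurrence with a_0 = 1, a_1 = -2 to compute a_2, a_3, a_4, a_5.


Substitute y = sum_n a_n x^n.
y''(x) has coefficient (n+2)(n+1) a_{n+2} at x^n;
-2 y'(x) has coefficient -2 (n+1) a_{n+1} at x^n;
-4 y(x) has coefficient -4 a_n at x^n.
Matching x^n: (n+2)(n+1) a_{n+2} - 2 (n+1) a_{n+1} - 4 a_n = 0.
Thus a_{n+2} = [2 (n+1) a_{n+1} + 4 a_n] / ((n+1)(n+2)).

Check with a_0 = 1, a_1 = -2 (apply the recurrence for n = 0, 1, 2, 3): a_0 = 1, a_1 = -2, a_2 = 0, a_3 = -4/3, a_4 = -2/3, a_5 = -8/15.

a_(n+2) = [2 (n+1) a_(n+1) + 4 a_n] / ((n+1)(n+2)); check: a_0 = 1, a_1 = -2, a_2 = 0, a_3 = -4/3, a_4 = -2/3, a_5 = -8/15


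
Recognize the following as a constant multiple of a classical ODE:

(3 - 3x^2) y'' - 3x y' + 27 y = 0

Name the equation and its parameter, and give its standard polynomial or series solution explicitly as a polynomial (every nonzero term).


All three coefficients share the factor 3; dividing through by 3 gives  (1 - x^2) y'' - x y' + 9 y = 0.
This matches the Chebyshev equation (1 - x^2) y'' - x y' + n^2 y = 0 (note the -x y' term, not -2x y') with n^2 = 9, so n = 3; the polynomial solution is T_3(x).
With y = sum_k a_k x^k, matching x^k gives (k+2)(k+1) a_{k+2} = (k^2 - n^2) a_k = (k - 3)(k + 3) a_k. The right side vanishes at k = 3, so the series with the parity of 3 terminates at degree 3.
Standard normalization: leading coefficient of T_n is 2^(n-1), so a_3 = 2^2 = 4. Work downward with a_k = (k+1)(k+2) a_{k+2} / ((k - 3)(k + 3)):
  a_1 = (2)(3)(4) / ((1 - 3)(1 + 3)) = 24/(-8) = -3
Hence T_3(x) = 4 x^3 - 3 x.

T_3(x); series = 4 x^3 - 3 x


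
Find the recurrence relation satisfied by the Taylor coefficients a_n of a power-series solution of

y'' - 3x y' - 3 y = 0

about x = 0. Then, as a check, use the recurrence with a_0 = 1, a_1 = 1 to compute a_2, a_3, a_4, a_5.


Substitute y = sum_n a_n x^n.
y''(x) has coefficient (n+2)(n+1) a_{n+2} at x^n;
-3 x y'(x) has coefficient -3 n a_n at x^n (shift);
-3 y(x) has coefficient -3 a_n at x^n.
Matching x^n: (n+2)(n+1) a_{n+2} + (-3n - 3) a_n = 0.
Thus a_{n+2} = (3n + 3) / ((n+1)(n+2)) * a_n.

Check with a_0 = 1, a_1 = 1 (apply the recurrence for n = 0, 1, 2, 3): a_0 = 1, a_1 = 1, a_2 = 3/2, a_3 = 1, a_4 = 9/8, a_5 = 3/5.

a_(n+2) = (3n + 3) / ((n+1)(n+2)) * a_n; check: a_0 = 1, a_1 = 1, a_2 = 3/2, a_3 = 1, a_4 = 9/8, a_5 = 3/5


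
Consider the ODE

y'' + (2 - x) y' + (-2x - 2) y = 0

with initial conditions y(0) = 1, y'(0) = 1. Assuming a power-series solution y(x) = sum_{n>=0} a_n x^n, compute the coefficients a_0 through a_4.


Ansatz: y(x) = sum_{n>=0} a_n x^n, so y'(x) = sum_{n>=1} n a_n x^(n-1) and y''(x) = sum_{n>=2} n(n-1) a_n x^(n-2).
Substitute into P(x) y'' + Q(x) y' + R(x) y = 0 with P(x) = 1, Q(x) = 2 - x, R(x) = -2x - 2, and match powers of x.
Initial conditions: a_0 = 1, a_1 = 1.
Setting the coefficient of each power of x to zero and solving order by order (substituting the coefficients already found):
  x^0: 2 a_2 + 2 a_1 - 2 a_0 = 0  ->  2 a_2 = -2 a_1 + 2 a_0 = 0  ->  a_2 = 0
  x^1: 6 a_3 + 4 a_2 - 3 a_1 - 2 a_0 = 0  ->  6 a_3 = -4 a_2 + 3 a_1 + 2 a_0 = 5  ->  a_3 = 5/6
  x^2: 12 a_4 + 6 a_3 - 4 a_2 - 2 a_1 = 0  ->  12 a_4 = -6 a_3 + 4 a_2 + 2 a_1 = -3  ->  a_4 = -1/4
Truncated series: y(x) = 1 + x + (5/6) x^3 - (1/4) x^4 + O(x^5).

a_0 = 1; a_1 = 1; a_2 = 0; a_3 = 5/6; a_4 = -1/4


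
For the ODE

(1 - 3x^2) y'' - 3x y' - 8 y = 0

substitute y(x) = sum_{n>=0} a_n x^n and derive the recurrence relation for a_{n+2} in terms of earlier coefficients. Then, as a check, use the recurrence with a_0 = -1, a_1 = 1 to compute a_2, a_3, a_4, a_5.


Substitute y = sum_n a_n x^n.
(1 - 3 x^2) y'' contributes (n+2)(n+1) a_{n+2} - 3 n(n-1) a_n at x^n.
-3 x y'(x) contributes -3 n a_n at x^n.
-8 y(x) contributes -8 a_n at x^n.
Matching x^n: (n+2)(n+1) a_{n+2} + (-3 n(n-1) - 3 n - 8) a_n = 0.
Thus a_{n+2} = (3 n(n-1) + 3 n + 8) / ((n+1)(n+2)) * a_n.

Check with a_0 = -1, a_1 = 1 (apply the recurrence for n = 0, 1, 2, 3): a_0 = -1, a_1 = 1, a_2 = -4, a_3 = 11/6, a_4 = -20/3, a_5 = 77/24.

a_(n+2) = (3 n(n-1) + 3 n + 8) / ((n+1)(n+2)) * a_n; check: a_0 = -1, a_1 = 1, a_2 = -4, a_3 = 11/6, a_4 = -20/3, a_5 = 77/24


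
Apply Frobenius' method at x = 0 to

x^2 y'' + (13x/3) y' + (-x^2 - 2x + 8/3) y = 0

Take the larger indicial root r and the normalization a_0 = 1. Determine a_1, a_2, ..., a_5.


Write in Frobenius form y'' + (p(x)/x) y' + (q(x)/x^2) y = 0:
  p(x) = 13/3,  q(x) = -x^2 - 2x + 8/3.
Indicial equation: r(r-1) + (13/3) r + (8/3) = 0 -> roots r_1 = -4/3, r_2 = -2.
Take r = r_1 = -4/3. Let y(x) = x^r sum_{n>=0} a_n x^n with a_0 = 1.
Substitute y = x^r sum a_n x^n and match x^{r+n}. The recurrence is
  D(n) a_n - 2 a_{n-1} - 1 a_{n-2} = 0,  where D(n) = (r+n)(r+n-1) + (13/3)(r+n) + (8/3).
  a_n = [2 a_{n-1} + 1 a_{n-2}] / D(n).
Since the indicial polynomial factors as (r - r_1)(r - r_2), D(n) = (r_1 + n - r_1)(r_1 + n - r_2) = n(n + 2/3).
Evaluating step by step (a_0 = 1):
  n = 1: D(1) = 1(1 + 2/3) = 5/3; numerator = 2(1) = 2; a_1 = (2)/(5/3) = 6/5
  n = 2: D(2) = 2(2 + 2/3) = 16/3; numerator = 2(6/5) + 1(1) = 17/5; a_2 = (17/5)/(16/3) = 51/80
  n = 3: D(3) = 3(3 + 2/3) = 11; numerator = 2(51/80) + 1(6/5) = 99/40; a_3 = (99/40)/(11) = 9/40
  n = 4: D(4) = 4(4 + 2/3) = 56/3; numerator = 2(9/40) + 1(51/80) = 87/80; a_4 = (87/80)/(56/3) = 261/4480
  n = 5: D(5) = 5(5 + 2/3) = 85/3; numerator = 2(261/4480) + 1(9/40) = 153/448; a_5 = (153/448)/(85/3) = 27/2240

r = -4/3; a_0 = 1; a_1 = 6/5; a_2 = 51/80; a_3 = 9/40; a_4 = 261/4480; a_5 = 27/2240


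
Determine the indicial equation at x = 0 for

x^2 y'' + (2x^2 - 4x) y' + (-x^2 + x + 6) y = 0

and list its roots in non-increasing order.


Divide by x^2 to reach normal form y'' + P_1(x) y' + P_2(x) y = 0 with P_1(x) = 2 - 4/x and P_2(x) = -1 + 1/x + 6/x^2.
x = 0 is a singular point because the y'-coefficient 2 - 4/x has a pole at x = 0 and the y-coefficient -1 + 1/x + 6/x^2 has a pole at x = 0.
It is a regular singular point because x P_1(x) = p(x) = 2x - 4 and x^2 P_2(x) = q(x) = -x^2 + x + 6 are polynomials, hence analytic at x = 0.
p(0) = -4,  q(0) = 6.
Indicial equation: r(r-1) + p(0) r + q(0) = 0, i.e. r^2 + (p(0) - 1) r + q(0) = 0, i.e. r^2 - 5 r + 6 = 0.
Discriminant: (-5)^2 - 4(6) = 1, so r = (5 ± 1)/2.
Solving: r_1 = 3, r_2 = 2.

indicial: r^2 - 5 r + 6 = 0; roots r_1 = 3, r_2 = 2


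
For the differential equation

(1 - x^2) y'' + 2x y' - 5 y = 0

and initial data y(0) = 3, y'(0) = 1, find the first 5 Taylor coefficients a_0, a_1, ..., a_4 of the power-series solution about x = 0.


Ansatz: y(x) = sum_{n>=0} a_n x^n, so y'(x) = sum_{n>=1} n a_n x^(n-1) and y''(x) = sum_{n>=2} n(n-1) a_n x^(n-2).
Substitute into P(x) y'' + Q(x) y' + R(x) y = 0 with P(x) = 1 - x^2, Q(x) = 2x, R(x) = -5, and match powers of x.
Initial conditions: a_0 = 3, a_1 = 1.
Setting the coefficient of each power of x to zero and solving order by order (substituting the coefficients already found):
  x^0: 2 a_2 - 5 a_0 = 0  ->  2 a_2 = 5 a_0 = 15  ->  a_2 = 15/2
  x^1: 6 a_3 - 3 a_1 = 0  ->  6 a_3 = 3 a_1 = 3  ->  a_3 = 1/2
  x^2: 12 a_4 - 3 a_2 = 0  ->  12 a_4 = 3 a_2 = 45/2  ->  a_4 = 15/8
Truncated series: y(x) = 3 + x + (15/2) x^2 + (1/2) x^3 + (15/8) x^4 + O(x^5).

a_0 = 3; a_1 = 1; a_2 = 15/2; a_3 = 1/2; a_4 = 15/8


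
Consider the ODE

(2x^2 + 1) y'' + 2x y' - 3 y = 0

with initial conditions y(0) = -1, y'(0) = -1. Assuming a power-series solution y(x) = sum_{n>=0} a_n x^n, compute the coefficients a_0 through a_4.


Ansatz: y(x) = sum_{n>=0} a_n x^n, so y'(x) = sum_{n>=1} n a_n x^(n-1) and y''(x) = sum_{n>=2} n(n-1) a_n x^(n-2).
Substitute into P(x) y'' + Q(x) y' + R(x) y = 0 with P(x) = 2x^2 + 1, Q(x) = 2x, R(x) = -3, and match powers of x.
Initial conditions: a_0 = -1, a_1 = -1.
Setting the coefficient of each power of x to zero and solving order by order (substituting the coefficients already found):
  x^0: 2 a_2 - 3 a_0 = 0  ->  2 a_2 = 3 a_0 = -3  ->  a_2 = -3/2
  x^1: 6 a_3 - a_1 = 0  ->  6 a_3 = a_1 = -1  ->  a_3 = -1/6
  x^2: 12 a_4 + 5 a_2 = 0  ->  12 a_4 = -5 a_2 = 15/2  ->  a_4 = 5/8
Truncated series: y(x) = -1 - x - (3/2) x^2 - (1/6) x^3 + (5/8) x^4 + O(x^5).

a_0 = -1; a_1 = -1; a_2 = -3/2; a_3 = -1/6; a_4 = 5/8


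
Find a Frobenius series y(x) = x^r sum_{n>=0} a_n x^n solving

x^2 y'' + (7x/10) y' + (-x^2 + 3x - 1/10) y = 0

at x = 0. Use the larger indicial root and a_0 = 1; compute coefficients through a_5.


Write in Frobenius form y'' + (p(x)/x) y' + (q(x)/x^2) y = 0:
  p(x) = 7/10,  q(x) = -x^2 + 3x - 1/10.
Indicial equation: r(r-1) + (7/10) r + (-1/10) = 0 -> roots r_1 = 1/2, r_2 = -1/5.
Take r = r_1 = 1/2. Let y(x) = x^r sum_{n>=0} a_n x^n with a_0 = 1.
Substitute y = x^r sum a_n x^n and match x^{r+n}. The recurrence is
  D(n) a_n + 3 a_{n-1} - 1 a_{n-2} = 0,  where D(n) = (r+n)(r+n-1) + (7/10)(r+n) + (-1/10).
  a_n = [-3 a_{n-1} + 1 a_{n-2}] / D(n).
Since the indicial polynomial factors as (r - r_1)(r - r_2), D(n) = (r_1 + n - r_1)(r_1 + n - r_2) = n(n + 7/10).
Evaluating step by step (a_0 = 1):
  n = 1: D(1) = 1(1 + 7/10) = 17/10; numerator = -3(1) = -3; a_1 = (-3)/(17/10) = -30/17
  n = 2: D(2) = 2(2 + 7/10) = 27/5; numerator = -3(-30/17) + 1(1) = 107/17; a_2 = (107/17)/(27/5) = 535/459
  n = 3: D(3) = 3(3 + 7/10) = 111/10; numerator = -3(535/459) + 1(-30/17) = -805/153; a_3 = (-805/153)/(111/10) = -8050/16983
  n = 4: D(4) = 4(4 + 7/10) = 94/5; numerator = -3(-8050/16983) + 1(535/459) = 2585/999; a_4 = (2585/999)/(94/5) = 275/1998
  n = 5: D(5) = 5(5 + 7/10) = 57/2; numerator = -3(275/1998) + 1(-8050/16983) = -30125/33966; a_5 = (-30125/33966)/(57/2) = -30125/968031

r = 1/2; a_0 = 1; a_1 = -30/17; a_2 = 535/459; a_3 = -8050/16983; a_4 = 275/1998; a_5 = -30125/968031


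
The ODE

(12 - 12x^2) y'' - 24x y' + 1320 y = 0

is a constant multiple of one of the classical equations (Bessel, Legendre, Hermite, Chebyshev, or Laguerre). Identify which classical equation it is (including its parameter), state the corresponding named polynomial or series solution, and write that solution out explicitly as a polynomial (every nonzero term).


All three coefficients share the factor 12; dividing through by 12 gives  (1 - x^2) y'' - 2x y' + 110 y = 0.
This matches the Legendre equation (1 - x^2) y'' - 2x y' + n(n+1) y = 0 (note the -2x y' term) with n(n+1) = 110, so n = 10; the polynomial solution is P_10(x).
With y = sum_k a_k x^k, matching x^k gives (k+2)(k+1) a_{k+2} = [k(k+1) - n(n+1)] a_k = (k - 10)(k + 11) a_k. The right side vanishes at k = 10, so the series with the parity of 10 terminates at degree 10.
Standard normalization (P_n(1) = 1): leading coefficient (2n)!/(2^n (n!)^2) = 2432902008176640000/(1024*13168189440000) = 46189/256, so a_10 = 46189/256. Work downward with a_k = (k+1)(k+2) a_{k+2} / ((k - 10)(k + 11)):
  a_8 = (9)(10)(46189/256) / ((8 - 10)(8 + 11)) = (2078505/128)/(-38) = -109395/256
  a_6 = (7)(8)(-109395/256) / ((6 - 10)(6 + 11)) = (-765765/32)/(-68) = 45045/128
  a_4 = (5)(6)(45045/128) / ((4 - 10)(4 + 11)) = (675675/64)/(-90) = -15015/128
  a_2 = (3)(4)(-15015/128) / ((2 - 10)(2 + 11)) = (-45045/32)/(-104) = 3465/256
  a_0 = (1)(2)(3465/256) / ((0 - 10)(0 + 11)) = (3465/128)/(-110) = -63/256
Hence P_10(x) = 46189 x^10/256 - 109395 x^8/256 + 45045 x^6/128 - 15015 x^4/128 + 3465 x^2/256 - 63/256.

P_10(x); series = 46189 x^10/256 - 109395 x^8/256 + 45045 x^6/128 - 15015 x^4/128 + 3465 x^2/256 - 63/256


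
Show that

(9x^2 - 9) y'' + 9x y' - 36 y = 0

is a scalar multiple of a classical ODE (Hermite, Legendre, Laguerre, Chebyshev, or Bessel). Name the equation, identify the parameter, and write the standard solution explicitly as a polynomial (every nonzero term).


All three coefficients share the factor -9; dividing through by -9 gives  (1 - x^2) y'' - x y' + 4 y = 0.
This matches the Chebyshev equation (1 - x^2) y'' - x y' + n^2 y = 0 (note the -x y' term, not -2x y') with n^2 = 4, so n = 2; the polynomial solution is T_2(x).
With y = sum_k a_k x^k, matching x^k gives (k+2)(k+1) a_{k+2} = (k^2 - n^2) a_k = (k - 2)(k + 2) a_k. The right side vanishes at k = 2, so the series with the parity of 2 terminates at degree 2.
Standard normalization: leading coefficient of T_n is 2^(n-1), so a_2 = 2^1 = 2. Work downward with a_k = (k+1)(k+2) a_{k+2} / ((k - 2)(k + 2)):
  a_0 = (1)(2)(2) / ((0 - 2)(0 + 2)) = 4/(-4) = -1
Hence T_2(x) = 2 x^2 - 1.

T_2(x); series = 2 x^2 - 1


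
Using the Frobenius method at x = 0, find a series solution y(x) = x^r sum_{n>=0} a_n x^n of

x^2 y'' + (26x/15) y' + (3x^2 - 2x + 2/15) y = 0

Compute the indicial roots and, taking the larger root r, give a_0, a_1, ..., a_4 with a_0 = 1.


Write in Frobenius form y'' + (p(x)/x) y' + (q(x)/x^2) y = 0:
  p(x) = 26/15,  q(x) = 3x^2 - 2x + 2/15.
Indicial equation: r(r-1) + (26/15) r + (2/15) = 0 -> roots r_1 = -1/3, r_2 = -2/5.
Take r = r_1 = -1/3. Let y(x) = x^r sum_{n>=0} a_n x^n with a_0 = 1.
Substitute y = x^r sum a_n x^n and match x^{r+n}. The recurrence is
  D(n) a_n - 2 a_{n-1} + 3 a_{n-2} = 0,  where D(n) = (r+n)(r+n-1) + (26/15)(r+n) + (2/15).
  a_n = [2 a_{n-1} - 3 a_{n-2}] / D(n).
Since the indicial polynomial factors as (r - r_1)(r - r_2), D(n) = (r_1 + n - r_1)(r_1 + n - r_2) = n(n + 1/15).
Evaluating step by step (a_0 = 1):
  n = 1: D(1) = 1(1 + 1/15) = 16/15; numerator = 2(1) = 2; a_1 = (2)/(16/15) = 15/8
  n = 2: D(2) = 2(2 + 1/15) = 62/15; numerator = 2(15/8) - 3(1) = 3/4; a_2 = (3/4)/(62/15) = 45/248
  n = 3: D(3) = 3(3 + 1/15) = 46/5; numerator = 2(45/248) - 3(15/8) = -1305/248; a_3 = (-1305/248)/(46/5) = -6525/11408
  n = 4: D(4) = 4(4 + 1/15) = 244/15; numerator = 2(-6525/11408) - 3(45/248) = -4815/2852; a_4 = (-4815/2852)/(244/15) = -72225/695888

r = -1/3; a_0 = 1; a_1 = 15/8; a_2 = 45/248; a_3 = -6525/11408; a_4 = -72225/695888


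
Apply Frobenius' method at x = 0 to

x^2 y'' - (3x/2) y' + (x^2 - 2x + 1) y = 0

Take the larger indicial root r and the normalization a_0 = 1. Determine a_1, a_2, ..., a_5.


Write in Frobenius form y'' + (p(x)/x) y' + (q(x)/x^2) y = 0:
  p(x) = -3/2,  q(x) = x^2 - 2x + 1.
Indicial equation: r(r-1) + (-3/2) r + (1) = 0 -> roots r_1 = 2, r_2 = 1/2.
Take r = r_1 = 2. Let y(x) = x^r sum_{n>=0} a_n x^n with a_0 = 1.
Substitute y = x^r sum a_n x^n and match x^{r+n}. The recurrence is
  D(n) a_n - 2 a_{n-1} + 1 a_{n-2} = 0,  where D(n) = (r+n)(r+n-1) + (-3/2)(r+n) + (1).
  a_n = [2 a_{n-1} - 1 a_{n-2}] / D(n).
Since the indicial polynomial factors as (r - r_1)(r - r_2), D(n) = (r_1 + n - r_1)(r_1 + n - r_2) = n(n + 3/2).
Evaluating step by step (a_0 = 1):
  n = 1: D(1) = 1(1 + 3/2) = 5/2; numerator = 2(1) = 2; a_1 = (2)/(5/2) = 4/5
  n = 2: D(2) = 2(2 + 3/2) = 7; numerator = 2(4/5) - 1(1) = 3/5; a_2 = (3/5)/(7) = 3/35
  n = 3: D(3) = 3(3 + 3/2) = 27/2; numerator = 2(3/35) - 1(4/5) = -22/35; a_3 = (-22/35)/(27/2) = -44/945
  n = 4: D(4) = 4(4 + 3/2) = 22; numerator = 2(-44/945) - 1(3/35) = -169/945; a_4 = (-169/945)/(22) = -169/20790
  n = 5: D(5) = 5(5 + 3/2) = 65/2; numerator = 2(-169/20790) - 1(-44/945) = 1/33; a_5 = (1/33)/(65/2) = 2/2145

r = 2; a_0 = 1; a_1 = 4/5; a_2 = 3/35; a_3 = -44/945; a_4 = -169/20790; a_5 = 2/2145


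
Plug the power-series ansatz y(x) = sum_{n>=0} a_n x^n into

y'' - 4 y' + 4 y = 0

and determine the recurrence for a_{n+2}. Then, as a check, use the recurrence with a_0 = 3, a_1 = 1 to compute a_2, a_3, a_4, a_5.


Substitute y = sum_n a_n x^n.
y''(x) has coefficient (n+2)(n+1) a_{n+2} at x^n;
-4 y'(x) has coefficient -4 (n+1) a_{n+1} at x^n;
4 y(x) has coefficient 4 a_n at x^n.
Matching x^n: (n+2)(n+1) a_{n+2} - 4 (n+1) a_{n+1} + 4 a_n = 0.
Thus a_{n+2} = [4 (n+1) a_{n+1} - 4 a_n] / ((n+1)(n+2)).

Check with a_0 = 3, a_1 = 1 (apply the recurrence for n = 0, 1, 2, 3): a_0 = 3, a_1 = 1, a_2 = -4, a_3 = -6, a_4 = -14/3, a_5 = -38/15.

a_(n+2) = [4 (n+1) a_(n+1) - 4 a_n] / ((n+1)(n+2)); check: a_0 = 3, a_1 = 1, a_2 = -4, a_3 = -6, a_4 = -14/3, a_5 = -38/15


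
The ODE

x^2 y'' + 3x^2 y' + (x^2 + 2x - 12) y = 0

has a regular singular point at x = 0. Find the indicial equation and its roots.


Divide by x^2 to reach normal form y'' + P_1(x) y' + P_2(x) y = 0 with P_1(x) = 3 and P_2(x) = 1 + 2/x - 12/x^2.
x = 0 is a singular point because the y-coefficient 1 + 2/x - 12/x^2 has a pole at x = 0.
It is a regular singular point because x P_1(x) = p(x) = 3x and x^2 P_2(x) = q(x) = x^2 + 2x - 12 are polynomials, hence analytic at x = 0.
p(0) = 0,  q(0) = -12.
Indicial equation: r(r-1) + p(0) r + q(0) = 0, i.e. r^2 + (p(0) - 1) r + q(0) = 0, i.e. r^2 - 1 r - 12 = 0.
Discriminant: (-1)^2 - 4(-12) = 49, so r = (1 ± 7)/2.
Solving: r_1 = 4, r_2 = -3.

indicial: r^2 - 1 r - 12 = 0; roots r_1 = 4, r_2 = -3


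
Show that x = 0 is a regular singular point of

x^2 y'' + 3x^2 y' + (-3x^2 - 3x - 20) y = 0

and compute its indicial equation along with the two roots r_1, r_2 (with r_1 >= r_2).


Divide by x^2 to reach normal form y'' + P_1(x) y' + P_2(x) y = 0 with P_1(x) = 3 and P_2(x) = -3 - 3/x - 20/x^2.
x = 0 is a singular point because the y-coefficient -3 - 3/x - 20/x^2 has a pole at x = 0.
It is a regular singular point because x P_1(x) = p(x) = 3x and x^2 P_2(x) = q(x) = -3x^2 - 3x - 20 are polynomials, hence analytic at x = 0.
p(0) = 0,  q(0) = -20.
Indicial equation: r(r-1) + p(0) r + q(0) = 0, i.e. r^2 + (p(0) - 1) r + q(0) = 0, i.e. r^2 - 1 r - 20 = 0.
Discriminant: (-1)^2 - 4(-20) = 81, so r = (1 ± 9)/2.
Solving: r_1 = 5, r_2 = -4.

indicial: r^2 - 1 r - 20 = 0; roots r_1 = 5, r_2 = -4


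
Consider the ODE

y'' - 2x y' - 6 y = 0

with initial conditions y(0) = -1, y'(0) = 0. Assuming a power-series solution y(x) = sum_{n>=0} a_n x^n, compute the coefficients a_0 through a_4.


Ansatz: y(x) = sum_{n>=0} a_n x^n, so y'(x) = sum_{n>=1} n a_n x^(n-1) and y''(x) = sum_{n>=2} n(n-1) a_n x^(n-2).
Substitute into P(x) y'' + Q(x) y' + R(x) y = 0 with P(x) = 1, Q(x) = -2x, R(x) = -6, and match powers of x.
Initial conditions: a_0 = -1, a_1 = 0.
Setting the coefficient of each power of x to zero and solving order by order (substituting the coefficients already found):
  x^0: 2 a_2 - 6 a_0 = 0  ->  2 a_2 = 6 a_0 = -6  ->  a_2 = -3
  x^1: 6 a_3 - 8 a_1 = 0  ->  6 a_3 = 8 a_1 = 0  ->  a_3 = 0
  x^2: 12 a_4 - 10 a_2 = 0  ->  12 a_4 = 10 a_2 = -30  ->  a_4 = -5/2
Truncated series: y(x) = -1 - 3 x^2 - (5/2) x^4 + O(x^5).

a_0 = -1; a_1 = 0; a_2 = -3; a_3 = 0; a_4 = -5/2


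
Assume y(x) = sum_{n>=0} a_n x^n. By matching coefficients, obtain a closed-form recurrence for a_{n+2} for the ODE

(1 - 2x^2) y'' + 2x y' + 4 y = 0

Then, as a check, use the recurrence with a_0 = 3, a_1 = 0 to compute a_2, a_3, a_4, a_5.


Substitute y = sum_n a_n x^n.
(1 - 2 x^2) y'' contributes (n+2)(n+1) a_{n+2} - 2 n(n-1) a_n at x^n.
2 x y'(x) contributes 2 n a_n at x^n.
4 y(x) contributes 4 a_n at x^n.
Matching x^n: (n+2)(n+1) a_{n+2} + (-2 n(n-1) + 2 n + 4) a_n = 0.
Thus a_{n+2} = (2 n(n-1) - 2 n - 4) / ((n+1)(n+2)) * a_n.

Check with a_0 = 3, a_1 = 0 (apply the recurrence for n = 0, 1, 2, 3): a_0 = 3, a_1 = 0, a_2 = -6, a_3 = 0, a_4 = 2, a_5 = 0.

a_(n+2) = (2 n(n-1) - 2 n - 4) / ((n+1)(n+2)) * a_n; check: a_0 = 3, a_1 = 0, a_2 = -6, a_3 = 0, a_4 = 2, a_5 = 0


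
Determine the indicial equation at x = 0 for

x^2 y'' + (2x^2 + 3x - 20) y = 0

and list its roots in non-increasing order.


Divide by x^2 to reach normal form y'' + P_1(x) y' + P_2(x) y = 0 with P_1(x) = 0 and P_2(x) = 2 + 3/x - 20/x^2.
x = 0 is a singular point because the y-coefficient 2 + 3/x - 20/x^2 has a pole at x = 0.
It is a regular singular point because x P_1(x) = p(x) = 0 and x^2 P_2(x) = q(x) = 2x^2 + 3x - 20 are polynomials, hence analytic at x = 0.
p(0) = 0,  q(0) = -20.
Indicial equation: r(r-1) + p(0) r + q(0) = 0, i.e. r^2 + (p(0) - 1) r + q(0) = 0, i.e. r^2 - 1 r - 20 = 0.
Discriminant: (-1)^2 - 4(-20) = 81, so r = (1 ± 9)/2.
Solving: r_1 = 5, r_2 = -4.

indicial: r^2 - 1 r - 20 = 0; roots r_1 = 5, r_2 = -4


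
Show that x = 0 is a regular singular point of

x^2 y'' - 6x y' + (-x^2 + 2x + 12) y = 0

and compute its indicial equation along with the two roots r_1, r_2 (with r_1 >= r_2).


Divide by x^2 to reach normal form y'' + P_1(x) y' + P_2(x) y = 0 with P_1(x) = -6/x and P_2(x) = -1 + 2/x + 12/x^2.
x = 0 is a singular point because the y'-coefficient -6/x has a pole at x = 0 and the y-coefficient -1 + 2/x + 12/x^2 has a pole at x = 0.
It is a regular singular point because x P_1(x) = p(x) = -6 and x^2 P_2(x) = q(x) = -x^2 + 2x + 12 are polynomials, hence analytic at x = 0.
p(0) = -6,  q(0) = 12.
Indicial equation: r(r-1) + p(0) r + q(0) = 0, i.e. r^2 + (p(0) - 1) r + q(0) = 0, i.e. r^2 - 7 r + 12 = 0.
Discriminant: (-7)^2 - 4(12) = 1, so r = (7 ± 1)/2.
Solving: r_1 = 4, r_2 = 3.

indicial: r^2 - 7 r + 12 = 0; roots r_1 = 4, r_2 = 3


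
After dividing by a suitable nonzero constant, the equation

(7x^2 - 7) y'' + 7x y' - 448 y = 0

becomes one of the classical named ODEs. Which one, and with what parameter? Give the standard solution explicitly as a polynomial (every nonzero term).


All three coefficients share the factor -7; dividing through by -7 gives  (1 - x^2) y'' - x y' + 64 y = 0.
This matches the Chebyshev equation (1 - x^2) y'' - x y' + n^2 y = 0 (note the -x y' term, not -2x y') with n^2 = 64, so n = 8; the polynomial solution is T_8(x).
With y = sum_k a_k x^k, matching x^k gives (k+2)(k+1) a_{k+2} = (k^2 - n^2) a_k = (k - 8)(k + 8) a_k. The right side vanishes at k = 8, so the series with the parity of 8 terminates at degree 8.
Standard normalization: leading coefficient of T_n is 2^(n-1), so a_8 = 2^7 = 128. Work downward with a_k = (k+1)(k+2) a_{k+2} / ((k - 8)(k + 8)):
  a_6 = (7)(8)(128) / ((6 - 8)(6 + 8)) = 7168/(-28) = -256
  a_4 = (5)(6)(-256) / ((4 - 8)(4 + 8)) = -7680/(-48) = 160
  a_2 = (3)(4)(160) / ((2 - 8)(2 + 8)) = 1920/(-60) = -32
  a_0 = (1)(2)(-32) / ((0 - 8)(0 + 8)) = -64/(-64) = 1
Hence T_8(x) = 128 x^8 - 256 x^6 + 160 x^4 - 32 x^2 + 1.

T_8(x); series = 128 x^8 - 256 x^6 + 160 x^4 - 32 x^2 + 1
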